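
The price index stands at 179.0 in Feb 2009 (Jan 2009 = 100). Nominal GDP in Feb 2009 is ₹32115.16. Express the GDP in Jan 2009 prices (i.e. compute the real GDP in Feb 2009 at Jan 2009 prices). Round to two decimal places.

17941.43

Real = Nominal ÷ (Index/100) = 32115.16 ÷ (179.0/100)
     = 32115.16 ÷ 1.790 = 17941.4302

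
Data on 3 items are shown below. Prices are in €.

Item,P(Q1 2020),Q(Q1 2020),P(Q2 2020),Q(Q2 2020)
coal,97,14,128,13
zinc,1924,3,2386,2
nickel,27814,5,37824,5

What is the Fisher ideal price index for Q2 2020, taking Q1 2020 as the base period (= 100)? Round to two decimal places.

Laspeyres component (base-period weights):
ΣP(Q2 2020)Q(Q1 2020) = 128×14 + 2386×3 + 37824×5 = 1792 + 7158 + 189120 = 198070
ΣP(Q1 2020)Q(Q1 2020) = 97×14 + 1924×3 + 27814×5 = 1358 + 5772 + 139070 = 146200
L = 198070 / 146200 × 100 = 135.4788
Paasche component (current-period weights):
ΣP(Q2 2020)Q(Q2 2020) = 128×13 + 2386×2 + 37824×5 = 1664 + 4772 + 189120 = 195556
ΣP(Q1 2020)Q(Q2 2020) = 97×13 + 1924×2 + 27814×5 = 1261 + 3848 + 139070 = 144179
P = 195556 / 144179 × 100 = 135.6342
Fisher = √(L × P) = √(135.4788 × 135.6342) = 135.5565

135.56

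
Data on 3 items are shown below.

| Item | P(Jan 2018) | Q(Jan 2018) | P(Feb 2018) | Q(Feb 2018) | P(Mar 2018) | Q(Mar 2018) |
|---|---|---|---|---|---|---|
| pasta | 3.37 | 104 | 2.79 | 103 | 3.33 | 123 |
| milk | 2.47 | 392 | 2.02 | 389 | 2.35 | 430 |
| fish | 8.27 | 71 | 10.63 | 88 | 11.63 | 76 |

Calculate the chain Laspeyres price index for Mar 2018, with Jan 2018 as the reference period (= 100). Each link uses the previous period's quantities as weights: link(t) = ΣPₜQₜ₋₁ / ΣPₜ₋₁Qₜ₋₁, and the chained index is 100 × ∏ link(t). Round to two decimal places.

109.42

Link Jan 2018→Feb 2018:
ΣP(Feb 2018)Q(Jan 2018) = 2.79×104 + 2.02×392 + 10.63×71 = 290.16 + 791.84 + 754.73 = 1836.73
ΣP(Jan 2018)Q(Jan 2018) = 3.37×104 + 2.47×392 + 8.27×71 = 350.48 + 968.24 + 587.17 = 1905.89
link = 1836.73/1905.89 = 0.963712
Link Feb 2018→Mar 2018:
ΣP(Mar 2018)Q(Feb 2018) = 3.33×103 + 2.35×389 + 11.63×88 = 342.99 + 914.15 + 1023.44 = 2280.58
ΣP(Feb 2018)Q(Feb 2018) = 2.79×103 + 2.02×389 + 10.63×88 = 287.37 + 785.78 + 935.44 = 2008.59
link = 2280.58/2008.59 = 1.135413
Chained index = 100 × 0.963712 × 1.135413 = 109.4212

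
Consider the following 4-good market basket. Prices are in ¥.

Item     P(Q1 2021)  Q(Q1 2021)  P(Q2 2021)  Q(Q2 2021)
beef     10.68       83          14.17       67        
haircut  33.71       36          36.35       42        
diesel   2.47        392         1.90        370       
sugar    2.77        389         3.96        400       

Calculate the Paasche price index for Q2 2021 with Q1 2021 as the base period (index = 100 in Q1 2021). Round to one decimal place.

114.7

Paasche price index uses current-period quantities as weights.
ΣP(Q2 2021)·Q(Q2 2021) = 14.17×67 + 36.35×42 + 1.90×370 + 3.96×400 = 949.39 + 1526.7 + 703 + 1584 = 4763.09
ΣP(Q1 2021)·Q(Q2 2021) = 10.68×67 + 33.71×42 + 2.47×370 + 2.77×400 = 715.56 + 1415.82 + 913.9 + 1108 = 4153.28
Index = 4763.09 / 4153.28 × 100 = 114.6826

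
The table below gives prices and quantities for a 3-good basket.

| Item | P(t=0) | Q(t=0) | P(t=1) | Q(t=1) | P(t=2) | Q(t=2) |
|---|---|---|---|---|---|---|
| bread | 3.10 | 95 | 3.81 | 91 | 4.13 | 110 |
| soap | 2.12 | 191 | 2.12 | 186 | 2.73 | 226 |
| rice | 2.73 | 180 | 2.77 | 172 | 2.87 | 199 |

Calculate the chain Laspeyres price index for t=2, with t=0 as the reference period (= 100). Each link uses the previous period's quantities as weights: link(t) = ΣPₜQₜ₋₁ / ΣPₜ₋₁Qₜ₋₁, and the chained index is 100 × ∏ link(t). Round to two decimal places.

120.22

Link t=0→t=1:
ΣP(t=1)Q(t=0) = 3.81×95 + 2.12×191 + 2.77×180 = 361.95 + 404.92 + 498.6 = 1265.47
ΣP(t=0)Q(t=0) = 3.10×95 + 2.12×191 + 2.73×180 = 294.5 + 404.92 + 491.4 = 1190.82
link = 1265.47/1190.82 = 1.062688
Link t=1→t=2:
ΣP(t=2)Q(t=1) = 4.13×91 + 2.73×186 + 2.87×172 = 375.83 + 507.78 + 493.64 = 1377.25
ΣP(t=1)Q(t=1) = 3.81×91 + 2.12×186 + 2.77×172 = 346.71 + 394.32 + 476.44 = 1217.47
link = 1377.25/1217.47 = 1.131239
Chained index = 100 × 1.062688 × 1.131239 = 120.2154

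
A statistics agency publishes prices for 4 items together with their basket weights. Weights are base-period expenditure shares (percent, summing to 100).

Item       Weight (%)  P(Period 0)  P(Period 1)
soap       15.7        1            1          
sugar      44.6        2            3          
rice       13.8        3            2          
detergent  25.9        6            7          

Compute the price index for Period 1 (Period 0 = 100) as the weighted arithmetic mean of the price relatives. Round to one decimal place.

soap: 15.7 × (1/1) = 15.7 × 1.000000 = 15.7000
sugar: 44.6 × (3/2) = 44.6 × 1.500000 = 66.9000
rice: 13.8 × (2/3) = 13.8 × 0.666667 = 9.2000
detergent: 25.9 × (7/6) = 25.9 × 1.166667 = 30.2167
Index = Σ wᵢ·(p₁ᵢ/p₀ᵢ) = 15.7000 + 66.9000 + 9.2000 + 30.2167 = 122.0167

122.0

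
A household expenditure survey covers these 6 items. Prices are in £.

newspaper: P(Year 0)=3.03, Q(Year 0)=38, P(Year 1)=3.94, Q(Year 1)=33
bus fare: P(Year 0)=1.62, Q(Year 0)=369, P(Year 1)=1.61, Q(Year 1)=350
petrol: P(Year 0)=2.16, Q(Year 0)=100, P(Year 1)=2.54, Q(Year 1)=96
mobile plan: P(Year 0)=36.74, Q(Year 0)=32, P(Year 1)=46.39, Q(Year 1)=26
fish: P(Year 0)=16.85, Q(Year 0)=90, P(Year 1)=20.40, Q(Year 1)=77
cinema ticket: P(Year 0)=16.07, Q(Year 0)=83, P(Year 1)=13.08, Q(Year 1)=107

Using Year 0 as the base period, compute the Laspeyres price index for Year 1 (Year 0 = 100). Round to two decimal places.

Laspeyres price index uses base-period quantities as weights.
ΣP(Year 1)·Q(Year 0) = 3.94×38 + 1.61×369 + 2.54×100 + 46.39×32 + 20.40×90 + 13.08×83 = 149.72 + 594.09 + 254 + 1484.48 + 1836 + 1085.64 = 5403.93
ΣP(Year 0)·Q(Year 0) = 3.03×38 + 1.62×369 + 2.16×100 + 36.74×32 + 16.85×90 + 16.07×83 = 115.14 + 597.78 + 216 + 1175.68 + 1516.5 + 1333.81 = 4954.91
Index = 5403.93 / 4954.91 × 100 = 109.0621

109.06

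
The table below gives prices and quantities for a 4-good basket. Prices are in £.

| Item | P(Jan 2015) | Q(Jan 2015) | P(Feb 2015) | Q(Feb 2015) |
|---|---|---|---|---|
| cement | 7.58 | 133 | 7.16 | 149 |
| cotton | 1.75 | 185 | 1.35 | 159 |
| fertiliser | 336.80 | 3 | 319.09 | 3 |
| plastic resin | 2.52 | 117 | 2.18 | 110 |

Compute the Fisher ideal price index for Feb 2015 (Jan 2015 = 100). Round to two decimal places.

Laspeyres component (base-period weights):
ΣP(Feb 2015)Q(Jan 2015) = 7.16×133 + 1.35×185 + 319.09×3 + 2.18×117 = 952.28 + 249.75 + 957.27 + 255.06 = 2414.36
ΣP(Jan 2015)Q(Jan 2015) = 7.58×133 + 1.75×185 + 336.80×3 + 2.52×117 = 1008.14 + 323.75 + 1010.4 + 294.84 = 2637.13
L = 2414.36 / 2637.13 × 100 = 91.5526
Paasche component (current-period weights):
ΣP(Feb 2015)Q(Feb 2015) = 7.16×149 + 1.35×159 + 319.09×3 + 2.18×110 = 1066.84 + 214.65 + 957.27 + 239.8 = 2478.56
ΣP(Jan 2015)Q(Feb 2015) = 7.58×149 + 1.75×159 + 336.80×3 + 2.52×110 = 1129.42 + 278.25 + 1010.4 + 277.2 = 2695.27
P = 2478.56 / 2695.27 × 100 = 91.9596
Fisher = √(L × P) = √(91.5526 × 91.9596) = 91.7559

91.76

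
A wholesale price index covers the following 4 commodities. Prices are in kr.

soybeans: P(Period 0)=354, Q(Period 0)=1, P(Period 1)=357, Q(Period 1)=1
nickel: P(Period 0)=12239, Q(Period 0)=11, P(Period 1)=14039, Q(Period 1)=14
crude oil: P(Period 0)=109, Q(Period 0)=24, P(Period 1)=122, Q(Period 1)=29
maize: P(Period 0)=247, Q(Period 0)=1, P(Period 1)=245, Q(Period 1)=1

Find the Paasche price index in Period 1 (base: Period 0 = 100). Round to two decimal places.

Paasche price index uses current-period quantities as weights.
ΣP(Period 1)·Q(Period 1) = 357×1 + 14039×14 + 122×29 + 245×1 = 357 + 196546 + 3538 + 245 = 200686
ΣP(Period 0)·Q(Period 1) = 354×1 + 12239×14 + 109×29 + 247×1 = 354 + 171346 + 3161 + 247 = 175108
Index = 200686 / 175108 × 100 = 114.6070

114.61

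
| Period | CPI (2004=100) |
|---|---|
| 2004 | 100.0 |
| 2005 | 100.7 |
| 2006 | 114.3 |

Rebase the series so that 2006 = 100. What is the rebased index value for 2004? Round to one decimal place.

Rebased(2004) = 100.0 / 114.3 × 100 = 87.4891

87.5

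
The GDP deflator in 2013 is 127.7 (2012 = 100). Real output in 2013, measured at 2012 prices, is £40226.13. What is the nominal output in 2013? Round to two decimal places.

Nominal = Real × (Index/100) = 40226.13 × (127.7/100)
        = 40226.13 × 1.277 = 51368.7680

51368.77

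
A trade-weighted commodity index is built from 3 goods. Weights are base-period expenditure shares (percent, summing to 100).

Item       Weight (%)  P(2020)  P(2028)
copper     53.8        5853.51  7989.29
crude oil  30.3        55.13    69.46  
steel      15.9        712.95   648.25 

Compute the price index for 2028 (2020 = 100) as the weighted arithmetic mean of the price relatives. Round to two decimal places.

126.06

copper: 53.8 × (7989.29/5853.51) = 53.8 × 1.364872 = 73.4301
crude oil: 30.3 × (69.46/55.13) = 30.3 × 1.259931 = 38.1759
steel: 15.9 × (648.25/712.95) = 15.9 × 0.909250 = 14.4571
Index = Σ wᵢ·(p₁ᵢ/p₀ᵢ) = 73.4301 + 38.1759 + 14.4571 = 126.0631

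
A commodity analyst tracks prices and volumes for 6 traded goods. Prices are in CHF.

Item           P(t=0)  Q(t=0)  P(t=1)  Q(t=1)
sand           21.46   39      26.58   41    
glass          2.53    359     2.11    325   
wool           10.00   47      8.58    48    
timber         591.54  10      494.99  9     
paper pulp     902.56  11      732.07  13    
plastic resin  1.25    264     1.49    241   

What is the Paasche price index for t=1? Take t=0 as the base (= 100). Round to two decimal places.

84.53

Paasche price index uses current-period quantities as weights.
ΣP(t=1)·Q(t=1) = 26.58×41 + 2.11×325 + 8.58×48 + 494.99×9 + 732.07×13 + 1.49×241 = 1089.78 + 685.75 + 411.84 + 4454.91 + 9516.91 + 359.09 = 16518.28
ΣP(t=0)·Q(t=1) = 21.46×41 + 2.53×325 + 10.00×48 + 591.54×9 + 902.56×13 + 1.25×241 = 879.86 + 822.25 + 480 + 5323.86 + 11733.28 + 301.25 = 19540.5
Index = 16518.28 / 19540.5 × 100 = 84.5336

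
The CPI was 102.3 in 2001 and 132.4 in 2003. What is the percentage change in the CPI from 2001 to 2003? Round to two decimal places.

29.42%

Change = (132.4 − 102.3) / 102.3 × 100
       = 30.1 / 102.3 × 100 = 29.4233%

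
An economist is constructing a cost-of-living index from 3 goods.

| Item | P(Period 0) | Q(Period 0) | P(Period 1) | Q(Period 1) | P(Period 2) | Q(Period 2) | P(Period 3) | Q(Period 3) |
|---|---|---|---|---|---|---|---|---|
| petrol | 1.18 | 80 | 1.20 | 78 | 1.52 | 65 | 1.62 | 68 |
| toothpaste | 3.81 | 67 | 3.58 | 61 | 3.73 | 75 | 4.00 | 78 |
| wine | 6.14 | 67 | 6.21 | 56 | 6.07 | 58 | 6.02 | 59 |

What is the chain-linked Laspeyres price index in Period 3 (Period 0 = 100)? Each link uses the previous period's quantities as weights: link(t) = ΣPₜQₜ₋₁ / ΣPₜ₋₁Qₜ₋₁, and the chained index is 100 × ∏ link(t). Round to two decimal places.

Link Period 0→Period 1:
ΣP(Period 1)Q(Period 0) = 1.20×80 + 3.58×67 + 6.21×67 = 96 + 239.86 + 416.07 = 751.93
ΣP(Period 0)Q(Period 0) = 1.18×80 + 3.81×67 + 6.14×67 = 94.4 + 255.27 + 411.38 = 761.05
link = 751.93/761.05 = 0.988017
Link Period 1→Period 2:
ΣP(Period 2)Q(Period 1) = 1.52×78 + 3.73×61 + 6.07×56 = 118.56 + 227.53 + 339.92 = 686.01
ΣP(Period 1)Q(Period 1) = 1.20×78 + 3.58×61 + 6.21×56 = 93.6 + 218.38 + 347.76 = 659.74
link = 686.01/659.74 = 1.039819
Link Period 2→Period 3:
ΣP(Period 3)Q(Period 2) = 1.62×65 + 4.00×75 + 6.02×58 = 105.3 + 300 + 349.16 = 754.46
ΣP(Period 2)Q(Period 2) = 1.52×65 + 3.73×75 + 6.07×58 = 98.8 + 279.75 + 352.06 = 730.61
link = 754.46/730.61 = 1.032644
Chained index = 100 × 0.988017 × 1.039819 × 1.032644 = 106.0895

106.09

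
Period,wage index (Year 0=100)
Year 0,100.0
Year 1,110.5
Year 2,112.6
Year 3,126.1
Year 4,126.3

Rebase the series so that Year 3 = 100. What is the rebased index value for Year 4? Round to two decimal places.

Rebased(Year 4) = 126.3 / 126.1 × 100 = 100.1586

100.16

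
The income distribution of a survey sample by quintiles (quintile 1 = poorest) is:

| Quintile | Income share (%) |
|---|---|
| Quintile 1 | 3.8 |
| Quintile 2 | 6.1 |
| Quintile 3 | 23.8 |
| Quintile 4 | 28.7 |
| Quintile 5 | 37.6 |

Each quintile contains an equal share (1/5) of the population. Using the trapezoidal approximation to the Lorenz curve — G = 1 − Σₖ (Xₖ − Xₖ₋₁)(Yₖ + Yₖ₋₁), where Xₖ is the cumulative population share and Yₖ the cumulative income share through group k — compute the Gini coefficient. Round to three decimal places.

0.361

Cumulative income shares Yₖ: 0.0380, 0.0990, 0.3370, 0.6240, 1.0000
Σ (Xₖ−Xₖ₋₁)(Yₖ+Yₖ₋₁) = (1/5)(0.0380+0.0000) + (1/5)(0.0990+0.0380) + (1/5)(0.3370+0.0990) + (1/5)(0.6240+0.3370) + (1/5)(1.0000+0.6240)
  = 0.0076 + 0.0274 + 0.0872 + 0.1922 + 0.3248 = 0.6392
G = 1 − 0.6392 = 0.3608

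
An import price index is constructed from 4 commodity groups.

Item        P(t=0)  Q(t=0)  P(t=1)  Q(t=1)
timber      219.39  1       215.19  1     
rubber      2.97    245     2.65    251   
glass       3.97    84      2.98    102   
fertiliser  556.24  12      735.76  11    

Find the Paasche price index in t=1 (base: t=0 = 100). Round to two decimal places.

Paasche price index uses current-period quantities as weights.
ΣP(t=1)·Q(t=1) = 215.19×1 + 2.65×251 + 2.98×102 + 735.76×11 = 215.19 + 665.15 + 303.96 + 8093.36 = 9277.66
ΣP(t=0)·Q(t=1) = 219.39×1 + 2.97×251 + 3.97×102 + 556.24×11 = 219.39 + 745.47 + 404.94 + 6118.64 = 7488.44
Index = 9277.66 / 7488.44 × 100 = 123.8931

123.89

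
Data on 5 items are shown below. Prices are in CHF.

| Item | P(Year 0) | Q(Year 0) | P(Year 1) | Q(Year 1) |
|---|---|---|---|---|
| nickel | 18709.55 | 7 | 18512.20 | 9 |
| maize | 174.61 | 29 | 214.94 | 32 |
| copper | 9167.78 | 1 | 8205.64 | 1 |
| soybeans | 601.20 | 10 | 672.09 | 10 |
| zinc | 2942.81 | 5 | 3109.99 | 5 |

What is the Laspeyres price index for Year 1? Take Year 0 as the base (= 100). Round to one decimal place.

100.2

Laspeyres price index uses base-period quantities as weights.
ΣP(Year 1)·Q(Year 0) = 18512.20×7 + 214.94×29 + 8205.64×1 + 672.09×10 + 3109.99×5 = 129585.4 + 6233.26 + 8205.64 + 6720.9 + 15549.95 = 166295.15
ΣP(Year 0)·Q(Year 0) = 18709.55×7 + 174.61×29 + 9167.78×1 + 601.20×10 + 2942.81×5 = 130966.85 + 5063.69 + 9167.78 + 6012 + 14714.05 = 165924.37
Index = 166295.15 / 165924.37 × 100 = 100.2235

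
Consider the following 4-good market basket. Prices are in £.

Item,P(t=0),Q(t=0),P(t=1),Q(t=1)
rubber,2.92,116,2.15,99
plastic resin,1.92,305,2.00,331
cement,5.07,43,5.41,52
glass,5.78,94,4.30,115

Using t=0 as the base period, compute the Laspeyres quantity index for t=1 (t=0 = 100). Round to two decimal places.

109.92

Laspeyres quantity index uses base-period prices as weights.
ΣP(t=0)·Q(t=1) = 2.92×99 + 1.92×331 + 5.07×52 + 5.78×115 = 289.08 + 635.52 + 263.64 + 664.7 = 1852.94
ΣP(t=0)·Q(t=0) = 2.92×116 + 1.92×305 + 5.07×43 + 5.78×94 = 338.72 + 585.6 + 218.01 + 543.32 = 1685.65
Index = 1852.94 / 1685.65 × 100 = 109.9244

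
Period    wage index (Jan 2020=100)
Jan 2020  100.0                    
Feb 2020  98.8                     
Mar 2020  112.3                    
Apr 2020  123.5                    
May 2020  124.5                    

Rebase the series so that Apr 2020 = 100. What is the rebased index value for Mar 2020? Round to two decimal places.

90.93

Rebased(Mar 2020) = 112.3 / 123.5 × 100 = 90.9312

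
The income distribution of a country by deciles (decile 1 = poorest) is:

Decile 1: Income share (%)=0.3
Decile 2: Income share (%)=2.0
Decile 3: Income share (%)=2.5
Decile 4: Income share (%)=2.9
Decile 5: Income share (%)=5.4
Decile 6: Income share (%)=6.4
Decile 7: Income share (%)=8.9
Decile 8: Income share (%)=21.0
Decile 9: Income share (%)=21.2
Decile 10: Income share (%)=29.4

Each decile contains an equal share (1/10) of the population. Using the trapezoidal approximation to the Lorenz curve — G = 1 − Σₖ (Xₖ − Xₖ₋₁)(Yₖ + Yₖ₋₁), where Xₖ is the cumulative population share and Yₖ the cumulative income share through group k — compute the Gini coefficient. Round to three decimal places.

0.508

Cumulative income shares Yₖ: 0.0030, 0.0230, 0.0480, 0.0770, 0.1310, 0.1950, 0.2840, 0.4940, 0.7060, 1.0000
Σ (Xₖ−Xₖ₋₁)(Yₖ+Yₖ₋₁) = (1/10)(0.0030+0.0000) + (1/10)(0.0230+0.0030) + (1/10)(0.0480+0.0230) + (1/10)(0.0770+0.0480) + (1/10)(0.1310+0.0770) + (1/10)(0.1950+0.1310) + (1/10)(0.2840+0.1950) + (1/10)(0.4940+0.2840) + (1/10)(0.7060+0.4940) + (1/10)(1.0000+0.7060)
  = 0.0003 + 0.0026 + 0.0071 + 0.0125 + 0.0208 + 0.0326 + 0.0479 + 0.0778 + 0.1200 + 0.1706 = 0.4922
G = 1 − 0.4922 = 0.5078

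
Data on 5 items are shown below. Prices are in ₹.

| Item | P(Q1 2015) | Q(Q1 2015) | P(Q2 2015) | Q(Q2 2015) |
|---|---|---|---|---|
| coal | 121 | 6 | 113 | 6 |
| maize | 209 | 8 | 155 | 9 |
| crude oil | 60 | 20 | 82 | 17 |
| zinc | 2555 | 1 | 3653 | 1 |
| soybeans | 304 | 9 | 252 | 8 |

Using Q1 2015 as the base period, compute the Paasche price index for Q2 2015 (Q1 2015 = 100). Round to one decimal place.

Paasche price index uses current-period quantities as weights.
ΣP(Q2 2015)·Q(Q2 2015) = 113×6 + 155×9 + 82×17 + 3653×1 + 252×8 = 678 + 1395 + 1394 + 3653 + 2016 = 9136
ΣP(Q1 2015)·Q(Q2 2015) = 121×6 + 209×9 + 60×17 + 2555×1 + 304×8 = 726 + 1881 + 1020 + 2555 + 2432 = 8614
Index = 9136 / 8614 × 100 = 106.0599

106.1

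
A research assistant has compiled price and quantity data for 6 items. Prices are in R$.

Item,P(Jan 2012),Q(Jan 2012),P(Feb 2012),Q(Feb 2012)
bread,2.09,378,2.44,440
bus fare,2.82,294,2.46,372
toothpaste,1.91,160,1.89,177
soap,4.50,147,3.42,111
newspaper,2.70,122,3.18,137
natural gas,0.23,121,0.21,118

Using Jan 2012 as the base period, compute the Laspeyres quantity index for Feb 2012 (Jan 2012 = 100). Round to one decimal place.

Laspeyres quantity index uses base-period prices as weights.
ΣP(Jan 2012)·Q(Feb 2012) = 2.09×440 + 2.82×372 + 1.91×177 + 4.50×111 + 2.70×137 + 0.23×118 = 919.6 + 1049.04 + 338.07 + 499.5 + 369.9 + 27.14 = 3203.25
ΣP(Jan 2012)·Q(Jan 2012) = 2.09×378 + 2.82×294 + 1.91×160 + 4.50×147 + 2.70×122 + 0.23×121 = 790.02 + 829.08 + 305.6 + 661.5 + 329.4 + 27.83 = 2943.43
Index = 3203.25 / 2943.43 × 100 = 108.8271

108.8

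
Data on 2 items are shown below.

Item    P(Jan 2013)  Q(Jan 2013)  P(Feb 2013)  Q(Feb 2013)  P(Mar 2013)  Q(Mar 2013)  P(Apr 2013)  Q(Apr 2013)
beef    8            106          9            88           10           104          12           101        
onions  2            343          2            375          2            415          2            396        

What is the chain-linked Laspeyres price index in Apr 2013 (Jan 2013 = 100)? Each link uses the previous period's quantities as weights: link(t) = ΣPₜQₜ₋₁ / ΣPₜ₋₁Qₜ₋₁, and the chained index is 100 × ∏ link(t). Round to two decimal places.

Link Jan 2013→Feb 2013:
ΣP(Feb 2013)Q(Jan 2013) = 9×106 + 2×343 = 954 + 686 = 1640
ΣP(Jan 2013)Q(Jan 2013) = 8×106 + 2×343 = 848 + 686 = 1534
link = 1640/1534 = 1.069100
Link Feb 2013→Mar 2013:
ΣP(Mar 2013)Q(Feb 2013) = 10×88 + 2×375 = 880 + 750 = 1630
ΣP(Feb 2013)Q(Feb 2013) = 9×88 + 2×375 = 792 + 750 = 1542
link = 1630/1542 = 1.057069
Link Mar 2013→Apr 2013:
ΣP(Apr 2013)Q(Mar 2013) = 12×104 + 2×415 = 1248 + 830 = 2078
ΣP(Mar 2013)Q(Mar 2013) = 10×104 + 2×415 = 1040 + 830 = 1870
link = 2078/1870 = 1.111230
Chained index = 100 × 1.069100 × 1.057069 × 1.111230 = 125.5815

125.58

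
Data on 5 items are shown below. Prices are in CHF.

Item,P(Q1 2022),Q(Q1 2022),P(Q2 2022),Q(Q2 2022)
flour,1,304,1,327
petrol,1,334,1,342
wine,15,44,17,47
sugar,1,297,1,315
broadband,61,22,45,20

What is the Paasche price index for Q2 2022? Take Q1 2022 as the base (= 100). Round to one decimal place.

Paasche price index uses current-period quantities as weights.
ΣP(Q2 2022)·Q(Q2 2022) = 1×327 + 1×342 + 17×47 + 1×315 + 45×20 = 327 + 342 + 799 + 315 + 900 = 2683
ΣP(Q1 2022)·Q(Q2 2022) = 1×327 + 1×342 + 15×47 + 1×315 + 61×20 = 327 + 342 + 705 + 315 + 1220 = 2909
Index = 2683 / 2909 × 100 = 92.2310

92.2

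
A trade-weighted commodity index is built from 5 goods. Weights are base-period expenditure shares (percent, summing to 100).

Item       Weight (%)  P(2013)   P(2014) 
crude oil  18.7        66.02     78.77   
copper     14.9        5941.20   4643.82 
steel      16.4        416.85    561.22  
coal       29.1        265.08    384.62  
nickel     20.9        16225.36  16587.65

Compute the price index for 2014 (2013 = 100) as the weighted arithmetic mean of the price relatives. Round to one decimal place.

crude oil: 18.7 × (78.77/66.02) = 18.7 × 1.193123 = 22.3114
copper: 14.9 × (4643.82/5941.20) = 14.9 × 0.781630 = 11.6463
steel: 16.4 × (561.22/416.85) = 16.4 × 1.346336 = 22.0799
coal: 29.1 × (384.62/265.08) = 29.1 × 1.450958 = 42.2229
nickel: 20.9 × (16587.65/16225.36) = 20.9 × 1.022329 = 21.3667
Index = Σ wᵢ·(p₁ᵢ/p₀ᵢ) = 22.3114 + 11.6463 + 22.0799 + 42.2229 + 21.3667 = 119.6271

119.6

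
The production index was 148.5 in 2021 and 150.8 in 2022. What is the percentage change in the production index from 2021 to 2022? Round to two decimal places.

Change = (150.8 − 148.5) / 148.5 × 100
       = 2.3 / 148.5 × 100 = 1.5488%

1.55%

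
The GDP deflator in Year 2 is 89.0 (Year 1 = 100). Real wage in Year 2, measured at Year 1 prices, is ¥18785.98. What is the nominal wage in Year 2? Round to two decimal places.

Nominal = Real × (Index/100) = 18785.98 × (89.0/100)
        = 18785.98 × 0.890 = 16719.5222

16719.52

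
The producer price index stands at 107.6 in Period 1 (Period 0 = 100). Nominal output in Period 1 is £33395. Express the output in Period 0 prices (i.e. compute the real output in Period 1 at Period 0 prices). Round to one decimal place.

Real = Nominal ÷ (Index/100) = 33395 ÷ (107.6/100)
     = 33395 ÷ 1.076 = 31036.2454

31036.2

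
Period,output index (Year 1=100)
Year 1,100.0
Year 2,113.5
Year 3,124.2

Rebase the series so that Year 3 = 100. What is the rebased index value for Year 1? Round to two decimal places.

Rebased(Year 1) = 100.0 / 124.2 × 100 = 80.5153

80.52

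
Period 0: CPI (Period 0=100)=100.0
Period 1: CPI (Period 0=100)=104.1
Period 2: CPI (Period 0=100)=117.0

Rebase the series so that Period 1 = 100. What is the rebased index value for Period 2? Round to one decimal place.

112.4

Rebased(Period 2) = 117.0 / 104.1 × 100 = 112.3919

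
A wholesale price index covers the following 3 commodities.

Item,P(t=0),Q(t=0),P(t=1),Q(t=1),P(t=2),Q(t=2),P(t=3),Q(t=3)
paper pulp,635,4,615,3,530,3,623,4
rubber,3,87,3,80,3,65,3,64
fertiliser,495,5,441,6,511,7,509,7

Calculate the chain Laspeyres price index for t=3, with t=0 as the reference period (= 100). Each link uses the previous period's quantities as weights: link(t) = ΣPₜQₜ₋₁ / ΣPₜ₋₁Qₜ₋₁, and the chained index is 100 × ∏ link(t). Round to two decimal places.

101.40

Link t=0→t=1:
ΣP(t=1)Q(t=0) = 615×4 + 3×87 + 441×5 = 2460 + 261 + 2205 = 4926
ΣP(t=0)Q(t=0) = 635×4 + 3×87 + 495×5 = 2540 + 261 + 2475 = 5276
link = 4926/5276 = 0.933662
Link t=1→t=2:
ΣP(t=2)Q(t=1) = 530×3 + 3×80 + 511×6 = 1590 + 240 + 3066 = 4896
ΣP(t=1)Q(t=1) = 615×3 + 3×80 + 441×6 = 1845 + 240 + 2646 = 4731
link = 4896/4731 = 1.034876
Link t=2→t=3:
ΣP(t=3)Q(t=2) = 623×3 + 3×65 + 509×7 = 1869 + 195 + 3563 = 5627
ΣP(t=2)Q(t=2) = 530×3 + 3×65 + 511×7 = 1590 + 195 + 3577 = 5362
link = 5627/5362 = 1.049422
Chained index = 100 × 0.933662 × 1.034876 × 1.049422 = 101.3977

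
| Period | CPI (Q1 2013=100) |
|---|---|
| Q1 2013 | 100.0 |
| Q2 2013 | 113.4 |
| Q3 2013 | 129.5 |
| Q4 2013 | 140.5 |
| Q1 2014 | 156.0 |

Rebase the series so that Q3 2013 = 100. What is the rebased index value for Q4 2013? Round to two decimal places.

108.49

Rebased(Q4 2013) = 140.5 / 129.5 × 100 = 108.4942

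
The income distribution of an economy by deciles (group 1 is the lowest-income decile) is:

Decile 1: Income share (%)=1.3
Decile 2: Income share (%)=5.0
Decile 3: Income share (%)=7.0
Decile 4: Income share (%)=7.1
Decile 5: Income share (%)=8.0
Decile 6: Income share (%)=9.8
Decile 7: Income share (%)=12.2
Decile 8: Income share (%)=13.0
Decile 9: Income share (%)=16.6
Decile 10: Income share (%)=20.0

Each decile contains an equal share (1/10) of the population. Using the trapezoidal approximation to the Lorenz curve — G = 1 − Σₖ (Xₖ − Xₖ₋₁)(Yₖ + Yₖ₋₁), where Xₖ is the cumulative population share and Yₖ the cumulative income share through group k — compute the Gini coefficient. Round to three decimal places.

0.297

Cumulative income shares Yₖ: 0.0130, 0.0630, 0.1330, 0.2040, 0.2840, 0.3820, 0.5040, 0.6340, 0.8000, 1.0000
Σ (Xₖ−Xₖ₋₁)(Yₖ+Yₖ₋₁) = (1/10)(0.0130+0.0000) + (1/10)(0.0630+0.0130) + (1/10)(0.1330+0.0630) + (1/10)(0.2040+0.1330) + (1/10)(0.2840+0.2040) + (1/10)(0.3820+0.2840) + (1/10)(0.5040+0.3820) + (1/10)(0.6340+0.5040) + (1/10)(0.8000+0.6340) + (1/10)(1.0000+0.8000)
  = 0.0013 + 0.0076 + 0.0196 + 0.0337 + 0.0488 + 0.0666 + 0.0886 + 0.1138 + 0.1434 + 0.1800 = 0.7034
G = 1 − 0.7034 = 0.2966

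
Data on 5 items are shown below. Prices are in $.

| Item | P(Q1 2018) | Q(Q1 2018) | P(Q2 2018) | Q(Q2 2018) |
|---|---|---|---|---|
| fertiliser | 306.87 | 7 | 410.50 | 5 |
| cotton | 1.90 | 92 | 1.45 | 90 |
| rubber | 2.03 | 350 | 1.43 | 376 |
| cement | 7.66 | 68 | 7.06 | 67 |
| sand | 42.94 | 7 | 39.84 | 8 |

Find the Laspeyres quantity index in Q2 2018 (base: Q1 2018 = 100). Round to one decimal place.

Laspeyres quantity index uses base-period prices as weights.
ΣP(Q1 2018)·Q(Q2 2018) = 306.87×5 + 1.90×90 + 2.03×376 + 7.66×67 + 42.94×8 = 1534.35 + 171 + 763.28 + 513.22 + 343.52 = 3325.37
ΣP(Q1 2018)·Q(Q1 2018) = 306.87×7 + 1.90×92 + 2.03×350 + 7.66×68 + 42.94×7 = 2148.09 + 174.8 + 710.5 + 520.88 + 300.58 = 3854.85
Index = 3325.37 / 3854.85 × 100 = 86.2646

86.3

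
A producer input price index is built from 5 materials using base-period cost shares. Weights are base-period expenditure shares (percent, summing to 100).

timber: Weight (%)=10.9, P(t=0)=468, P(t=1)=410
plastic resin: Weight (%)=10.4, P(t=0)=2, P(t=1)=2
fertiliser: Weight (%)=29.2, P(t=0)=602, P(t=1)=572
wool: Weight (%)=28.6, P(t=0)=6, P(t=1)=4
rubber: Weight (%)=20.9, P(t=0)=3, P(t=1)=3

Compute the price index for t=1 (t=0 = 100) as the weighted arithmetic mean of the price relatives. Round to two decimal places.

timber: 10.9 × (410/468) = 10.9 × 0.876068 = 9.5491
plastic resin: 10.4 × (2/2) = 10.4 × 1.000000 = 10.4000
fertiliser: 29.2 × (572/602) = 29.2 × 0.950166 = 27.7449
wool: 28.6 × (4/6) = 28.6 × 0.666667 = 19.0667
rubber: 20.9 × (3/3) = 20.9 × 1.000000 = 20.9000
Index = Σ wᵢ·(p₁ᵢ/p₀ᵢ) = 9.5491 + 10.4000 + 27.7449 + 19.0667 + 20.9000 = 87.6607

87.66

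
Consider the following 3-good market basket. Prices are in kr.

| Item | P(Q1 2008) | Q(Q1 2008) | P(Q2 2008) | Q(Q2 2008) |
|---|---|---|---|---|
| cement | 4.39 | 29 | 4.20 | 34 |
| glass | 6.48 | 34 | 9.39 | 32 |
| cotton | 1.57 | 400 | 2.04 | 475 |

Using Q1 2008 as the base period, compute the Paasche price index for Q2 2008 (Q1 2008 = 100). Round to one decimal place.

128.1

Paasche price index uses current-period quantities as weights.
ΣP(Q2 2008)·Q(Q2 2008) = 4.20×34 + 9.39×32 + 2.04×475 = 142.8 + 300.48 + 969 = 1412.28
ΣP(Q1 2008)·Q(Q2 2008) = 4.39×34 + 6.48×32 + 1.57×475 = 149.26 + 207.36 + 745.75 = 1102.37
Index = 1412.28 / 1102.37 × 100 = 128.1131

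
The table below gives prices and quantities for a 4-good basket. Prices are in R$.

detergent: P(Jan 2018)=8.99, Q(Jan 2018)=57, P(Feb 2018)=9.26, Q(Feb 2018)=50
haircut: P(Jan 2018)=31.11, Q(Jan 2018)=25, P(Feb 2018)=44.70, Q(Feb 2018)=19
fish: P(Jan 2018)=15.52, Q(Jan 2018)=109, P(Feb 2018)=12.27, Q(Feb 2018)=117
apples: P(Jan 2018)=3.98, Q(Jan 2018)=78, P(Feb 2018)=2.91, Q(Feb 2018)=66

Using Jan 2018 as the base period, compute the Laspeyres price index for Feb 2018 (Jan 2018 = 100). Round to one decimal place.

97.5

Laspeyres price index uses base-period quantities as weights.
ΣP(Feb 2018)·Q(Jan 2018) = 9.26×57 + 44.70×25 + 12.27×109 + 2.91×78 = 527.82 + 1117.5 + 1337.43 + 226.98 = 3209.73
ΣP(Jan 2018)·Q(Jan 2018) = 8.99×57 + 31.11×25 + 15.52×109 + 3.98×78 = 512.43 + 777.75 + 1691.68 + 310.44 = 3292.3
Index = 3209.73 / 3292.3 × 100 = 97.4920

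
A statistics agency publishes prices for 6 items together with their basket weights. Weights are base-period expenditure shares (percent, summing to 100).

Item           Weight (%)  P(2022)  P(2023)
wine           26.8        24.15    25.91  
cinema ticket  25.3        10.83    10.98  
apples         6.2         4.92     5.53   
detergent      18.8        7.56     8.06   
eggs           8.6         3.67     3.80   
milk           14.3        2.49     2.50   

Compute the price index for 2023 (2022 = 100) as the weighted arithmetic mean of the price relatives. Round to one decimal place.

wine: 26.8 × (25.91/24.15) = 26.8 × 1.072878 = 28.7531
cinema ticket: 25.3 × (10.98/10.83) = 25.3 × 1.013850 = 25.6504
apples: 6.2 × (5.53/4.92) = 6.2 × 1.123984 = 6.9687
detergent: 18.8 × (8.06/7.56) = 18.8 × 1.066138 = 20.0434
eggs: 8.6 × (3.80/3.67) = 8.6 × 1.035422 = 8.9046
milk: 14.3 × (2.50/2.49) = 14.3 × 1.004016 = 14.3574
Index = Σ wᵢ·(p₁ᵢ/p₀ᵢ) = 28.7531 + 25.6504 + 6.9687 + 20.0434 + 8.9046 + 14.3574 = 104.6777

104.7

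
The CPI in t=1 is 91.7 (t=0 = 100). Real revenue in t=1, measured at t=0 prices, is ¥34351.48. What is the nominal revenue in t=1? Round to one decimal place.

31500.3

Nominal = Real × (Index/100) = 34351.48 × (91.7/100)
        = 34351.48 × 0.917 = 31500.3072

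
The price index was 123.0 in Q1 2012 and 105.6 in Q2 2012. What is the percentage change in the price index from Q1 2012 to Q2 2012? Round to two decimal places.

-14.15%

Change = (105.6 − 123.0) / 123.0 × 100
       = -17.4 / 123.0 × 100 = -14.1463%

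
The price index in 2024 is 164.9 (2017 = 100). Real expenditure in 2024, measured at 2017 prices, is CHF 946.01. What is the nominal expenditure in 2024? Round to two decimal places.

Nominal = Real × (Index/100) = 946.01 × (164.9/100)
        = 946.01 × 1.649 = 1559.9705

1559.97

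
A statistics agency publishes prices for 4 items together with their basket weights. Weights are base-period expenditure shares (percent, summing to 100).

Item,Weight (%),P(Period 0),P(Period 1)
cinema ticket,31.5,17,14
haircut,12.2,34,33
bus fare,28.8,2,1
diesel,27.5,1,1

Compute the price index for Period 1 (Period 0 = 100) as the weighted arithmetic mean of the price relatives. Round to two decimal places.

cinema ticket: 31.5 × (14/17) = 31.5 × 0.823529 = 25.9412
haircut: 12.2 × (33/34) = 12.2 × 0.970588 = 11.8412
bus fare: 28.8 × (1/2) = 28.8 × 0.500000 = 14.4000
diesel: 27.5 × (1/1) = 27.5 × 1.000000 = 27.5000
Index = Σ wᵢ·(p₁ᵢ/p₀ᵢ) = 25.9412 + 11.8412 + 14.4000 + 27.5000 = 79.6824

79.68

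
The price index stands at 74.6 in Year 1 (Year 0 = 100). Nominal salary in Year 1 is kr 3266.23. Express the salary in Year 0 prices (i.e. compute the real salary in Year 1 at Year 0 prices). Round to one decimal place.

4378.3

Real = Nominal ÷ (Index/100) = 3266.23 ÷ (74.6/100)
     = 3266.23 ÷ 0.746 = 4378.3244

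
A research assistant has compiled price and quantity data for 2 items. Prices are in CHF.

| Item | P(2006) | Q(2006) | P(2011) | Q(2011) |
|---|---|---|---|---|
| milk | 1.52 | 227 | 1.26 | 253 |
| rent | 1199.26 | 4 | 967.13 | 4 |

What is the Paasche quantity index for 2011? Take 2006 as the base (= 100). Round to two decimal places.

Paasche quantity index uses current-period prices as weights.
ΣP(2011)·Q(2011) = 1.26×253 + 967.13×4 = 318.78 + 3868.52 = 4187.3
ΣP(2011)·Q(2006) = 1.26×227 + 967.13×4 = 286.02 + 3868.52 = 4154.54
Index = 4187.3 / 4154.54 × 100 = 100.7885

100.79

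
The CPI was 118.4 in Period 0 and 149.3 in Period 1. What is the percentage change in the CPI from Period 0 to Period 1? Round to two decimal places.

26.10%

Change = (149.3 − 118.4) / 118.4 × 100
       = 30.9 / 118.4 × 100 = 26.0980%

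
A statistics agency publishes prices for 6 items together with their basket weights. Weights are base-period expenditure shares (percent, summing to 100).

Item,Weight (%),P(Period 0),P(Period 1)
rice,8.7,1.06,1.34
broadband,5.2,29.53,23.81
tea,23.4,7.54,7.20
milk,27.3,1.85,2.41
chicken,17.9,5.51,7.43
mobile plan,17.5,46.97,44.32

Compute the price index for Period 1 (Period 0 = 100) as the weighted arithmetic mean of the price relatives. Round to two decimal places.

rice: 8.7 × (1.34/1.06) = 8.7 × 1.264151 = 10.9981
broadband: 5.2 × (23.81/29.53) = 5.2 × 0.806299 = 4.1928
tea: 23.4 × (7.20/7.54) = 23.4 × 0.954907 = 22.3448
milk: 27.3 × (2.41/1.85) = 27.3 × 1.302703 = 35.5638
chicken: 17.9 × (7.43/5.51) = 17.9 × 1.348457 = 24.1374
mobile plan: 17.5 × (44.32/46.97) = 17.5 × 0.943581 = 16.5127
Index = Σ wᵢ·(p₁ᵢ/p₀ᵢ) = 10.9981 + 4.1928 + 22.3448 + 35.5638 + 24.1374 + 16.5127 = 113.7495

113.75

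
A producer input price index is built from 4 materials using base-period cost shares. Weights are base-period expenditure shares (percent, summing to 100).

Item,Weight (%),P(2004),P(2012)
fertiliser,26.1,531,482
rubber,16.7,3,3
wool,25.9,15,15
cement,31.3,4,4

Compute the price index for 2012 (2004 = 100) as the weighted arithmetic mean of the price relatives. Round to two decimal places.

fertiliser: 26.1 × (482/531) = 26.1 × 0.907721 = 23.6915
rubber: 16.7 × (3/3) = 16.7 × 1.000000 = 16.7000
wool: 25.9 × (15/15) = 25.9 × 1.000000 = 25.9000
cement: 31.3 × (4/4) = 31.3 × 1.000000 = 31.3000
Index = Σ wᵢ·(p₁ᵢ/p₀ᵢ) = 23.6915 + 16.7000 + 25.9000 + 31.3000 = 97.5915

97.59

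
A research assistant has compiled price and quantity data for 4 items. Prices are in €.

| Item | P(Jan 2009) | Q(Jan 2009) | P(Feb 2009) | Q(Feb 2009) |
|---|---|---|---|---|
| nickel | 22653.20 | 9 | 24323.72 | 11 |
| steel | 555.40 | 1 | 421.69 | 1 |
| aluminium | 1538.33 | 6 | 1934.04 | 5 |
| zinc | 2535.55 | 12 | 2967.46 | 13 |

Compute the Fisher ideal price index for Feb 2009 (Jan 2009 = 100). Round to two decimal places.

Laspeyres component (base-period weights):
ΣP(Feb 2009)Q(Jan 2009) = 24323.72×9 + 421.69×1 + 1934.04×6 + 2967.46×12 = 218913.48 + 421.69 + 11604.24 + 35609.52 = 266548.93
ΣP(Jan 2009)Q(Jan 2009) = 22653.20×9 + 555.40×1 + 1538.33×6 + 2535.55×12 = 203878.8 + 555.4 + 9229.98 + 30426.6 = 244090.78
L = 266548.93 / 244090.78 × 100 = 109.2007
Paasche component (current-period weights):
ΣP(Feb 2009)Q(Feb 2009) = 24323.72×11 + 421.69×1 + 1934.04×5 + 2967.46×13 = 267560.92 + 421.69 + 9670.2 + 38576.98 = 316229.79
ΣP(Jan 2009)Q(Feb 2009) = 22653.20×11 + 555.40×1 + 1538.33×5 + 2535.55×13 = 249185.2 + 555.4 + 7691.65 + 32962.15 = 290394.4
P = 316229.79 / 290394.4 × 100 = 108.8967
Fisher = √(L × P) = √(109.2007 × 108.8967) = 109.0486

109.05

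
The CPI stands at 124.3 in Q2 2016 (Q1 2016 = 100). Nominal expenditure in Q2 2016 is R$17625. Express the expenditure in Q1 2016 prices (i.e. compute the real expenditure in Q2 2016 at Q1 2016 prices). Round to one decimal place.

Real = Nominal ÷ (Index/100) = 17625 ÷ (124.3/100)
     = 17625 ÷ 1.243 = 14179.4047

14179.4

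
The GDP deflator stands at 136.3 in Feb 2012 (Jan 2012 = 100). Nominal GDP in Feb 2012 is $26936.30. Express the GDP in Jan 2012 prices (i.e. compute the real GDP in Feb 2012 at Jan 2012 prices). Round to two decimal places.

19762.51

Real = Nominal ÷ (Index/100) = 26936.30 ÷ (136.3/100)
     = 26936.30 ÷ 1.363 = 19762.5092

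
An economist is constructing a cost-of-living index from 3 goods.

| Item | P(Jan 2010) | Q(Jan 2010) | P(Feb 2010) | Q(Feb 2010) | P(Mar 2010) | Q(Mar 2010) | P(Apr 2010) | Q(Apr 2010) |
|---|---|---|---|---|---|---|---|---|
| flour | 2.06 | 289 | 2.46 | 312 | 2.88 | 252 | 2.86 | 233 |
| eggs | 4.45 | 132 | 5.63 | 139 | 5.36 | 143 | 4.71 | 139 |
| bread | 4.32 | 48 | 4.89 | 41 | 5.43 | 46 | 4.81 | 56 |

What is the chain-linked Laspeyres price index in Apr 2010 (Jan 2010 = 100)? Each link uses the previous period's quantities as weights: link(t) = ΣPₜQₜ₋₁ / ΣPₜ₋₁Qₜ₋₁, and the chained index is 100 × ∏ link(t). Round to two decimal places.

Link Jan 2010→Feb 2010:
ΣP(Feb 2010)Q(Jan 2010) = 2.46×289 + 5.63×132 + 4.89×48 = 710.94 + 743.16 + 234.72 = 1688.82
ΣP(Jan 2010)Q(Jan 2010) = 2.06×289 + 4.45×132 + 4.32×48 = 595.34 + 587.4 + 207.36 = 1390.1
link = 1688.82/1390.1 = 1.214891
Link Feb 2010→Mar 2010:
ΣP(Mar 2010)Q(Feb 2010) = 2.88×312 + 5.36×139 + 5.43×41 = 898.56 + 745.04 + 222.63 = 1866.23
ΣP(Feb 2010)Q(Feb 2010) = 2.46×312 + 5.63×139 + 4.89×41 = 767.52 + 782.57 + 200.49 = 1750.58
link = 1866.23/1750.58 = 1.066064
Link Mar 2010→Apr 2010:
ΣP(Apr 2010)Q(Mar 2010) = 2.86×252 + 4.71×143 + 4.81×46 = 720.72 + 673.53 + 221.26 = 1615.51
ΣP(Mar 2010)Q(Mar 2010) = 2.88×252 + 5.36×143 + 5.43×46 = 725.76 + 766.48 + 249.78 = 1742.02
link = 1615.51/1742.02 = 0.927377
Chained index = 100 × 1.214891 × 1.066064 × 0.927377 = 120.1094

120.11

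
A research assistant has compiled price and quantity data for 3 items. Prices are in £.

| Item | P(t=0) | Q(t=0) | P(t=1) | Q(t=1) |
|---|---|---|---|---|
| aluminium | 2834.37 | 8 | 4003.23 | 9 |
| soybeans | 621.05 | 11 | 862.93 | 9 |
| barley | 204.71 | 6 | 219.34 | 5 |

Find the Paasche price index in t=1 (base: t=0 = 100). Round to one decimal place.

139.8

Paasche price index uses current-period quantities as weights.
ΣP(t=1)·Q(t=1) = 4003.23×9 + 862.93×9 + 219.34×5 = 36029.07 + 7766.37 + 1096.7 = 44892.14
ΣP(t=0)·Q(t=1) = 2834.37×9 + 621.05×9 + 204.71×5 = 25509.33 + 5589.45 + 1023.55 = 32122.33
Index = 44892.14 / 32122.33 × 100 = 139.7537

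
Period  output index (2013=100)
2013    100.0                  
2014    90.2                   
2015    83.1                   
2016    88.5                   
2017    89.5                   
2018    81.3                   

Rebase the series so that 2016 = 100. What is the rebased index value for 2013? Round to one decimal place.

Rebased(2013) = 100.0 / 88.5 × 100 = 112.9944

113.0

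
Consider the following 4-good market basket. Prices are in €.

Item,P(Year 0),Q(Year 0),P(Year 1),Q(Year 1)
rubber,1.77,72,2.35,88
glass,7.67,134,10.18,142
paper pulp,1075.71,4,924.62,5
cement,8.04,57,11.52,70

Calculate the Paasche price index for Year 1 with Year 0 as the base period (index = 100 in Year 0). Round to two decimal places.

98.55

Paasche price index uses current-period quantities as weights.
ΣP(Year 1)·Q(Year 1) = 2.35×88 + 10.18×142 + 924.62×5 + 11.52×70 = 206.8 + 1445.56 + 4623.1 + 806.4 = 7081.86
ΣP(Year 0)·Q(Year 1) = 1.77×88 + 7.67×142 + 1075.71×5 + 8.04×70 = 155.76 + 1089.14 + 5378.55 + 562.8 = 7186.25
Index = 7081.86 / 7186.25 × 100 = 98.5474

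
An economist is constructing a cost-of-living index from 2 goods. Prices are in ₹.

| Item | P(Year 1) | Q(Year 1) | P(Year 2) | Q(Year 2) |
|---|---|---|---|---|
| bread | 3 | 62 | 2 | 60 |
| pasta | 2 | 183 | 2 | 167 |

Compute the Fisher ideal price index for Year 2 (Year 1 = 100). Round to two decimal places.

Laspeyres component (base-period weights):
ΣP(Year 2)Q(Year 1) = 2×62 + 2×183 = 124 + 366 = 490
ΣP(Year 1)Q(Year 1) = 3×62 + 2×183 = 186 + 366 = 552
L = 490 / 552 × 100 = 88.7681
Paasche component (current-period weights):
ΣP(Year 2)Q(Year 2) = 2×60 + 2×167 = 120 + 334 = 454
ΣP(Year 1)Q(Year 2) = 3×60 + 2×167 = 180 + 334 = 514
P = 454 / 514 × 100 = 88.3268
Fisher = √(L × P) = √(88.7681 × 88.3268) = 88.5472

88.55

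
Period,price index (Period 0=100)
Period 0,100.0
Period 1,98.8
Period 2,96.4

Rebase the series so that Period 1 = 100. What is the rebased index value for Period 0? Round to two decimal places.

101.21

Rebased(Period 0) = 100.0 / 98.8 × 100 = 101.2146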